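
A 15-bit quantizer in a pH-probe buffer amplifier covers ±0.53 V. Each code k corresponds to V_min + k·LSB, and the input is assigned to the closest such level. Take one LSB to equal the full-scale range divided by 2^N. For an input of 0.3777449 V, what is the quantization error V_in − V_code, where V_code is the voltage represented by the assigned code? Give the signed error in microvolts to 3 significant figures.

The full-scale span is 0.53 − (-0.53) = 1.06 V. LSB = 1.06 V / 2^15 ≈ 32.35 µV.
(0.3777449 − (-0.53)) / LSB = 0.9077449 × 32768/1.06 = 28061.3065. Nearest integer: k = 28061.
V_code = -0.53 + (28061/32768) × 1.06 = 0.37773498535 V.
Error = V_in − V_code = 0.3777449 − (0.37773498535) = +9.91 µV.

+9.91 µV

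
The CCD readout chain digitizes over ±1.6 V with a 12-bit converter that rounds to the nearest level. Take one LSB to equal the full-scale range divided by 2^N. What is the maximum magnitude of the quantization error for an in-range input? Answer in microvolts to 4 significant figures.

Span: 1.6 V − (-1.6 V) = 3.2 V.
Step size = 3.2/4096 V = 0.781250 mV.
A rounding quantizer has |error| ≤ LSB/2 = 390.6 µV.

390.6 µV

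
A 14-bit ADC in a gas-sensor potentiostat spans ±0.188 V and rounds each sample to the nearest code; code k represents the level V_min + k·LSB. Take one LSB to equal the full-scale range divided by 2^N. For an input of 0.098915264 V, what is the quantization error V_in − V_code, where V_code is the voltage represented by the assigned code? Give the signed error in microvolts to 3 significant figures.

Full-scale range = 0.188 V − (-0.188 V) = 0.376 V. LSB = 0.376 V / 2^14 ≈ 22.95 µV.
(V_in − V_min)/LSB = (0.098915264 − (-0.188)) × 16384/0.376 = 12502.1800 → nearest code k = 12502.
Reconstructed level: -0.188 + 12502 × 0.376/16384 V = 0.098911132813 V.
V_in − V_code = 0.098915264 − (0.098911132813) = +4.13 µV.

+4.13 µV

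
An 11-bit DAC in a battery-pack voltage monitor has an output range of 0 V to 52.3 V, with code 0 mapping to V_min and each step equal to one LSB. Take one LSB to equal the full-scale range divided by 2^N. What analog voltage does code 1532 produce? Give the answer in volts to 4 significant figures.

Span = 52.3 V. LSB = 52.3 V / 2^11.
Output = V_min + (1532/2048) × range = 0 + 0.748047 × 52.3 V
      = 0 + 39.1229 = 39.1229 V.

39.12 V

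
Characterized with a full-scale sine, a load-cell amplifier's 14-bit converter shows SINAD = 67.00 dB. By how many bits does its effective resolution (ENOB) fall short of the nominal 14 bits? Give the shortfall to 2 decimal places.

3.16 bits

ENOB = (SINAD − 1.76)/6.02 = (67.00 − 1.76)/6.02 = 10.8372 bits.
14 − 10.8372 = 3.16 bits below nominal.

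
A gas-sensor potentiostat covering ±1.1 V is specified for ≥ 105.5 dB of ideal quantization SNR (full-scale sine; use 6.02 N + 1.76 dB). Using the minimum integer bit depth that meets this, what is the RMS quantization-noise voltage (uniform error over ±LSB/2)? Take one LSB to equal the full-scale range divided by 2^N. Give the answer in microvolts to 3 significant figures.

The full-scale span is 1.1 − (-1.1) = 2.2 V.
6.02 N + 1.76 ≥ 105.5 gives N ≥ 17.233, so the minimum integer is 18.
Step size = 2.2/262144 V = 8.3923 µV.
RMS noise = LSB/√12 = 2.42 µV.

2.42 µV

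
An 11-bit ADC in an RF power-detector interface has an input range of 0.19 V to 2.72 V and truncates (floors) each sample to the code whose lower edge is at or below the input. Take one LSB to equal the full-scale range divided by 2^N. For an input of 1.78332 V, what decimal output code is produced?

1289

The full-scale span is 2.72 − (0.19) = 2.53 V. LSB = 2.53 V / 2^11 ≈ 1.235 mV.
V_in − V_min = 1.78332 − (0.19) = 1.59332 V.
Divide by LSB: 1.59332 × 2048/2.53 = 1289.7705.
Truncating gives code 1289.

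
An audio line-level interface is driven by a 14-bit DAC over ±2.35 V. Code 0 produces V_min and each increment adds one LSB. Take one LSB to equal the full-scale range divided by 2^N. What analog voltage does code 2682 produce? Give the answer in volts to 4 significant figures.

-1.581 V

Span: 2.35 V − (-2.35 V) = 4.7 V. LSB = 4.7 V / 2^14.
V_out = -2.35 + 2682 × (4.7/16384) V
      = -2.35 V + 0.769373 V = -1.58063 V.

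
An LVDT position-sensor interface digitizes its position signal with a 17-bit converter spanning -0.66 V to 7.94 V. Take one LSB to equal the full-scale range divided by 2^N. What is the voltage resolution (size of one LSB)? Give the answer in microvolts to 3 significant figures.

Span: 7.94 V − (-0.66 V) = 8.6 V.
There are 2^17 = 131072 steps.
LSB = 8.6 V ÷ 2^17 = 8.6/131072 V = 65.6 µV.

65.6 µV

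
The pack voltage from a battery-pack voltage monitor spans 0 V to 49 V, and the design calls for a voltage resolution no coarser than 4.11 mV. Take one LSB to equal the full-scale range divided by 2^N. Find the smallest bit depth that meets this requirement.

14 bits

Range is 49 V.
Levels needed ≥ 49/4.11 mV = 11920. 2^14 = 16384 suffices, so N_min = 14.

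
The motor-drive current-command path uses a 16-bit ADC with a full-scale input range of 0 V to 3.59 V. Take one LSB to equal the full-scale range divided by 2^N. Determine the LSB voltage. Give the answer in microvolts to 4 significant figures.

54.78 µV

Range is 3.59 V.
2^16 = 65536 levels.
LSB = 3.59 V / 2^16 = 54.78 µV.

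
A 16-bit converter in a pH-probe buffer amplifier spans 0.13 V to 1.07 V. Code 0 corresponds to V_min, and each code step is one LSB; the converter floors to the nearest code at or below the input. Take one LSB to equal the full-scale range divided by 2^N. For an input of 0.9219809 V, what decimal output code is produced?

55216

Full-scale range = 1.07 V − (0.13 V) = 0.94 V. LSB = 0.94 V / 2^16 ≈ 14.34 µV.
V_in − V_min = 0.9219809 − (0.13) = 0.7919809 V.
Divide by LSB: 0.7919809 × 65536/0.94 = 55216.2343.
Truncating gives code 55216.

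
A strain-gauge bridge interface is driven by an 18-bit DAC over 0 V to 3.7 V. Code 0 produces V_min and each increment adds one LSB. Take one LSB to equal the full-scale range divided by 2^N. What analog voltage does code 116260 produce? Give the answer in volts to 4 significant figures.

V_FS = 3.7 V. LSB = 3.7 V / 2^18.
V_out = V_min + code × LSB = 0 V + 116260 × 3.7 V / 262144
      = 0 + 1.64094 = 1.64094 V.

1.641 V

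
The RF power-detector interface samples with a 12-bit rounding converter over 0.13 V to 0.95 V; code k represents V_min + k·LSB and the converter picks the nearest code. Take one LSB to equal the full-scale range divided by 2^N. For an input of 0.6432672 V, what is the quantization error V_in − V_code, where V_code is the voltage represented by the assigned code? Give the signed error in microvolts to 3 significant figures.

−33.6 µV

The full-scale span is 0.95 − (0.13) = 0.82 V. LSB = 0.82 V / 2^12 ≈ 200.2 µV.
(V_in − V_min)/LSB = (0.6432672 − (0.13)) × 4096/0.82 = 2563.8323 → nearest code k = 2564.
V_code = 0.13 + (2564/4096) × 0.82 = 0.6433007813 V.
Error = V_in − V_code = 0.6432672 − (0.6433007813) = −33.6 µV.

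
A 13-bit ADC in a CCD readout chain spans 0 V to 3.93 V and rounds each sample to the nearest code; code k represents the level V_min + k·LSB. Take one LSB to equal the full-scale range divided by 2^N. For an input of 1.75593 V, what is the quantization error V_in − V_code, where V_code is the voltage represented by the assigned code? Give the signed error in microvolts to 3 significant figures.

+95.0 µV

Range is 3.93 V. LSB = 3.93 V / 2^13 ≈ 479.7 µV.
Position in LSBs: (1.75593 − (0)) × 8192/3.93 = 3660.1981; rounding gives k = 3660.
V_code = V_min + k × range/2^13 = 0 + 3660 × 3.93/8192 = 1.755834961 V.
V_in − V_code = 1.75593 − (1.755834961) = +95.0 µV.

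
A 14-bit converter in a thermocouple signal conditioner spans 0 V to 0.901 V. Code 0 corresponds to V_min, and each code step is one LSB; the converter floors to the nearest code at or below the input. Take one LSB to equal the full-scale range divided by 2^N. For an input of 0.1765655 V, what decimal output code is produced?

Full-scale range = 0.901 V. LSB = 0.901 V / 2^14 ≈ 54.99 µV.
V_in − V_min = 0.1765655 − (0) = 0.1765655 V.
Divide by LSB: 0.1765655 × 16384/0.901 = 3210.7094.
Truncating gives code 3210.

3210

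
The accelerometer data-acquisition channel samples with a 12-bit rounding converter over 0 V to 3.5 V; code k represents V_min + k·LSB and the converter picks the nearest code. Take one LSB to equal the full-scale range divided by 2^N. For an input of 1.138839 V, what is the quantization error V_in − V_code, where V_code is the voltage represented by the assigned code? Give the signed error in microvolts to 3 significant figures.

−199 µV

V_FS = 3.5 V. LSB = 3.5 V / 2^12 ≈ 0.8545 mV.
(V_in − V_min)/LSB = (1.138839 − (0)) × 4096/3.5 = 1332.7670 → nearest code k = 1333.
Reconstructed level: 0 + 1333 × 3.5/4096 V = 1.139038086 V.
V_in − V_code = 1.138839 − (1.139038086) = −199 µV.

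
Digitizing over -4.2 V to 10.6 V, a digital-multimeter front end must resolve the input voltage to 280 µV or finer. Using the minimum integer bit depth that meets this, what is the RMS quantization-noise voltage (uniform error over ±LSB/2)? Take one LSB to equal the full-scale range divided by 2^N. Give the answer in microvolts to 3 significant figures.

65.2 µV

The full-scale span is 10.6 − (-4.2) = 14.8 V.
Levels needed ≥ 14.8/280 µV = 52860. 2^16 = 65536 suffices, so N_min = 16.
LSB = 14.8 V / 2^16 = 225.83 µV.
V_rms = LSB/√12 = 65.2 µV.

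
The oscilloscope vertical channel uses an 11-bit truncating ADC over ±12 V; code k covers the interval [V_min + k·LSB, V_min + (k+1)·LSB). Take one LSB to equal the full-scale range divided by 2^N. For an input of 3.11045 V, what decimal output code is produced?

1289

Range = 12 − (-12) = 24 V. LSB = 24 V / 2^11 ≈ 11.72 mV.
V_in − V_min = 3.11045 − (-12) = 15.11045 V.
Divide by LSB: 15.11045 × 2048/24 = 1289.4251.
Truncating gives code 1289.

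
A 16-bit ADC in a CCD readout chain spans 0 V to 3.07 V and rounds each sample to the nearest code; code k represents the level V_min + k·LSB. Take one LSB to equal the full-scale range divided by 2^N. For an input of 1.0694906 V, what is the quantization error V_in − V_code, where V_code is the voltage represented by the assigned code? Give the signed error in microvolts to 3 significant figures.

−15.8 µV

Span = 3.07 V. LSB = 3.07 V / 2^16 ≈ 46.84 µV.
(V_in − V_min)/LSB = (1.0694906 − (0)) × 65536/3.07 = 22830.6632 → nearest code k = 22831.
Reconstructed level: 0 + 22831 × 3.07/65536 V = 1.0695063782 V.
Error = V_in − V_code = 1.0694906 − (1.0695063782) = −15.8 µV.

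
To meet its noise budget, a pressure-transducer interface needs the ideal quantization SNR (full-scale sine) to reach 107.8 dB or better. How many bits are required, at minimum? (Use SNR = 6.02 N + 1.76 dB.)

18 bits

N ≥ (107.8 − 1.76)/6.02 = 17.615 → N_min = 18.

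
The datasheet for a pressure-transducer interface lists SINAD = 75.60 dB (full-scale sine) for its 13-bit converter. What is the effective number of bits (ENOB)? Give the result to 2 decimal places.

12.27 bits

(75.60 − 1.76) / 6.02 = 73.84/6.02 = 12.2658 effective bits.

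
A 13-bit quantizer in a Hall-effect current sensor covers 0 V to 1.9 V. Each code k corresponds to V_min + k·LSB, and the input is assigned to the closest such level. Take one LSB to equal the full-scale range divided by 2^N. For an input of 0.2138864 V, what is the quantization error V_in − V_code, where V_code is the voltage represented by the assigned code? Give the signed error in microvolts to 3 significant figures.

+43.6 µV

V_FS = 1.9 V. LSB = 1.9 V / 2^13 ≈ 231.9 µV.
(V_in − V_min)/LSB = (0.2138864 − (0)) × 8192/1.9 = 922.1881 → nearest code k = 922.
V_code = V_min + k × range/2^13 = 0 + 922 × 1.9/8192 = 0.2138427734 V.
V_in − V_code = 0.2138864 − (0.2138427734) = +43.6 µV.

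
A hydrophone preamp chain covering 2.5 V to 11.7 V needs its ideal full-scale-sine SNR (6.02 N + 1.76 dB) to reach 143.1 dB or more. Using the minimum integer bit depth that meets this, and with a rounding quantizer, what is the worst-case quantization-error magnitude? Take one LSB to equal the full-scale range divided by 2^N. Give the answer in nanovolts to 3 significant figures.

Range = 11.7 − (2.5) = 9.2 V.
N ≥ (143.1 − 1.76)/6.02 = 23.478 → N_min = 24.
LSB = 9.2 V / 2^24 = 0.54836 µV.
|e|_max = LSB/2 = 274 nV.

274 nV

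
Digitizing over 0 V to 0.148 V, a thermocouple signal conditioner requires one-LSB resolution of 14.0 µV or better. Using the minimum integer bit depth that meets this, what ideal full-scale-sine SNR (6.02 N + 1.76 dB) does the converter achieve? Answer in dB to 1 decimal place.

Range is 0.148 V.
0.148 V / 14.0 µV = 10570. Since 2^13 = 8192 and 2^14 = 16384, N = 14.
6.02(14) + 1.76 = 86.04 dB.

86.0 dB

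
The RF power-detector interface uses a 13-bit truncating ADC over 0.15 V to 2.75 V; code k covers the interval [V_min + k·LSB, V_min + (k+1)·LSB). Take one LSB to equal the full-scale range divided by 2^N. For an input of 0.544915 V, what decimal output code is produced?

Full-scale range = 2.75 V − (0.15 V) = 2.6 V. LSB = 2.6 V / 2^13 ≈ 317.4 µV.
(V_in − V_min) × 2^13/range = (0.544915 − (0.15)) × 8192/2.6 = 1244.286.
Floor → code = 1244.

1244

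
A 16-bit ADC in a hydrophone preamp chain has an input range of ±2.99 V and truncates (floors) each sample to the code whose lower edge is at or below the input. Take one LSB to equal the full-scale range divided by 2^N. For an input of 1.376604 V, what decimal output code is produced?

The full-scale span is 2.99 − (-2.99) = 5.98 V. LSB = 5.98 V / 2^16 ≈ 91.25 µV.
code = ⌊(V_in − V_min)/LSB⌋ = ⌊(V_in − V_min) × 2^16 / range⌋
     = ⌊(1.376604 − (-2.99)) × 65536 / 5.98⌋ = ⌊4.366604 × 65536/5.98⌋
     = ⌊47854.475⌋ = 47854.

47854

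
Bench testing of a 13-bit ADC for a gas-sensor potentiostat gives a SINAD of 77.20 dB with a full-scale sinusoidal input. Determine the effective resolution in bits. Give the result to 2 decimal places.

12.53 bits

(77.20 − 1.76) / 6.02 = 75.44/6.02 = 12.5316 effective bits.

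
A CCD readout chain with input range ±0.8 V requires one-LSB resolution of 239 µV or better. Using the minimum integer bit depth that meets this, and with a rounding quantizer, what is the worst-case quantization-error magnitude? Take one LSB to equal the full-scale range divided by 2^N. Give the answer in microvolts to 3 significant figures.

97.7 µV

Full-scale range = 0.8 V − (-0.8 V) = 1.6 V.
Required number of levels: 1.6/239 µV = 6694.6; smallest N with 2^N ≥ that is 13.
One LSB is 1.6 V / 8192 = 195.31 µV.
|e|_max = LSB/2 = 97.7 µV.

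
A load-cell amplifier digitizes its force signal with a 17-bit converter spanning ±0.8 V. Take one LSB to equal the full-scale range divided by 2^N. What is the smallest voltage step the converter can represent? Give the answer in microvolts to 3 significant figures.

Full-scale range = 0.8 V − (-0.8 V) = 1.6 V.
Number of codes = 2^17 = 131072.
Step size = 1.6/131072 V = 12.2 µV.

12.2 µV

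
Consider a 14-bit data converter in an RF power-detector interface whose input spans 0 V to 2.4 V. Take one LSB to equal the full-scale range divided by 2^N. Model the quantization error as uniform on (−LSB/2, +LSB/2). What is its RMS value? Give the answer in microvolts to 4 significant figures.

42.29 µV

Range is 2.4 V.
LSB = 2.4 V ÷ 2^14 = 2.4/16384 V = 146.484 µV.
V_rms = LSB/√12 = 146.484 µV / √12 = 42.29 µV.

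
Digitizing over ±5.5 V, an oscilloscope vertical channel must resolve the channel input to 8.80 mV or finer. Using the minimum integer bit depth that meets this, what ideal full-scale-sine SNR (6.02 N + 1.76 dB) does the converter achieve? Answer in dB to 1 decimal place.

68.0 dB

Full-scale range = 5.5 V − (-5.5 V) = 11 V.
11 V / 8.80 mV = 1250. Since 2^10 = 1024 and 2^11 = 2048, N = 11.
Ideal SNR at N = 11: 6.02·11 + 1.76 = 68.0 dB.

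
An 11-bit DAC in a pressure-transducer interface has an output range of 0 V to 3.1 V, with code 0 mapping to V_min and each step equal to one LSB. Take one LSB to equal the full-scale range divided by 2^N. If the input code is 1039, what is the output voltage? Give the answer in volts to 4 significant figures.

1.573 V

V_FS = 3.1 V. LSB = 3.1 V / 2^11.
Output = V_min + (1039/2048) × range = 0 + 0.507324 × 3.1 V
      = 0 V + 1.57271 V = 1.57271 V.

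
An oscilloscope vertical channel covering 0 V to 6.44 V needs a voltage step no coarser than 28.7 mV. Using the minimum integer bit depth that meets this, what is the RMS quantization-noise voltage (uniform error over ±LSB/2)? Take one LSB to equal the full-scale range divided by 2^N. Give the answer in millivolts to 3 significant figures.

Range is 6.44 V.
Required number of levels: 6.44/28.7 mV = 224.39; smallest N with 2^N ≥ that is 8.
One LSB is 6.44 V / 256 = 25.156 mV.
σ_q = LSB/√12 = 25.156 mV/3.4641 = 7.26 mV.

7.26 mV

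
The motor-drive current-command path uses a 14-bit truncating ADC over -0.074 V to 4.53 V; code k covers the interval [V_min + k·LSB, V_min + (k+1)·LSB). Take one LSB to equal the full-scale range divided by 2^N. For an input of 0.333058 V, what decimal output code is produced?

Span: 4.53 V − (-0.074 V) = 4.604 V. LSB = 4.604 V / 2^14 ≈ 281.0 µV.
(V_in − V_min) × 2^14/range = (0.333058 − (-0.074)) × 16384/4.604 = 1448.575.
Floor → code = 1448.

1448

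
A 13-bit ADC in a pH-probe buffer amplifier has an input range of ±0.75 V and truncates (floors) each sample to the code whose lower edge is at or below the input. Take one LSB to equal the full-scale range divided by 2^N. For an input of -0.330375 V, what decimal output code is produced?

2291

The full-scale span is 0.75 − (-0.75) = 1.5 V. LSB = 1.5 V / 2^13 ≈ 183.1 µV.
V_in − V_min = -0.330375 − (-0.75) = 0.419625 V.
Divide by LSB: 0.419625 × 8192/1.5 = 2291.7120.
Truncating gives code 2291.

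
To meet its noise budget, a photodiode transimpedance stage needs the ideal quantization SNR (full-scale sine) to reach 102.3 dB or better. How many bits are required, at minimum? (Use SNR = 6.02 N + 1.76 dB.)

17 bits

Required N = ⌈(102.3 − 1.76)/6.02⌉ = ⌈16.701⌉ = 17.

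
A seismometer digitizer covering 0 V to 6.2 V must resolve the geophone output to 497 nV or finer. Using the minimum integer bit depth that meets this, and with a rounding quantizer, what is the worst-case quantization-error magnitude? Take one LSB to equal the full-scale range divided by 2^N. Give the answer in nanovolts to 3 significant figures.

185 nV

Range is 6.2 V.
6.2 V / 497 nV = 1.247e7. Since 2^23 = 8388608 and 2^24 = 16777216, N = 24.
Step size = 6.2/16777216 V = 369.55 nV.
Max error for round-to-nearest is LSB/2 = 185 nV.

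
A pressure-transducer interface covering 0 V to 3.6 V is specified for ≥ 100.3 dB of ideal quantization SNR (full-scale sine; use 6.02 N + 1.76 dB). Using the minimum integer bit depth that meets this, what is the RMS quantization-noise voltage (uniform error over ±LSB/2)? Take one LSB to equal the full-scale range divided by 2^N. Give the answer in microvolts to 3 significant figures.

7.93 µV

Span = 3.6 V.
Required N = ⌈(100.3 − 1.76)/6.02⌉ = ⌈16.369⌉ = 17.
Step size = 3.6/131072 V = 27.466 µV.
RMS noise = LSB/√12 = 7.93 µV.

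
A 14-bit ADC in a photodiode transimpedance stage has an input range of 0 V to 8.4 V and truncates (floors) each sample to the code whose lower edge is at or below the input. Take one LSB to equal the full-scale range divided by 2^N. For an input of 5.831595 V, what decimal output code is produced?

11374

Range is 8.4 V. LSB = 8.4 V / 2^14 ≈ 0.5127 mV.
(V_in − V_min) × 2^14/range = (5.831595 − (0)) × 16384/8.4 = 11374.387.
Floor → code = 11374.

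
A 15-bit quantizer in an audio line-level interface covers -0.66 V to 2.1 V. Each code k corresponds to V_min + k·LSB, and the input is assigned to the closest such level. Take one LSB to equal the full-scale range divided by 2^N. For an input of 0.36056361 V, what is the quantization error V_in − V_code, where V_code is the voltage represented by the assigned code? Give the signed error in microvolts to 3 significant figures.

−33.3 µV

Span: 2.1 V − (-0.66 V) = 2.76 V. LSB = 2.76 V / 2^15 ≈ 84.23 µV.
(V_in − V_min)/LSB = (0.36056361 − (-0.66)) × 32768/2.76 = 12116.6045 → nearest code k = 12117.
V_code = V_min + k × range/2^15 = -0.66 + 12117 × 2.76/32768 = 0.36059692383 V.
V_in − V_code = 0.36056361 − (0.36059692383) = −33.3 µV.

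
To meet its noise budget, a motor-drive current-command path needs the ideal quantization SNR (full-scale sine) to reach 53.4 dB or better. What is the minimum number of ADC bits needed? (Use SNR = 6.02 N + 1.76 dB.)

Solving 6.02 N ≥ 53.4 − 1.76: N ≥ 8.578. Round up → N = 9.

9 bits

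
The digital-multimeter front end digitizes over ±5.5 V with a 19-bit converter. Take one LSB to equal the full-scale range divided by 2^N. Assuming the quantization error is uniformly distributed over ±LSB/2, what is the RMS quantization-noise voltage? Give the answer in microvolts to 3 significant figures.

6.06 µV

Full-scale range = 5.5 V − (-5.5 V) = 11 V.
LSB = 11 V / 2^19 = 20.981 µV.
σ_q = LSB/√12 = 20.981 µV/3.4641 = 6.06 µV.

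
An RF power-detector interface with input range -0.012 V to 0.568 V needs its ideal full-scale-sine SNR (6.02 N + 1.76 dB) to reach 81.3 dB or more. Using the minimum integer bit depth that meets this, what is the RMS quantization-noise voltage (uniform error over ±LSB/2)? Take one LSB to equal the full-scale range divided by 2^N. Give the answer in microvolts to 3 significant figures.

10.2 µV

Range = 0.568 − (-0.012) = 0.58 V.
6.02 N + 1.76 ≥ 81.3 gives N ≥ 13.213, so the minimum integer is 14.
LSB = 0.58 V ÷ 2^14 = 0.58/16384 V = 35.400 µV.
σ_q = LSB/√12 = 35.400 µV/3.4641 = 10.2 µV.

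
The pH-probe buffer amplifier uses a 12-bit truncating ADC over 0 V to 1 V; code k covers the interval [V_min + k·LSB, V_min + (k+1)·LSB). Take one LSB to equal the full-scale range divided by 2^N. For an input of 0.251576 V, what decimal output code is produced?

1030

Span = 1 V. LSB = 1 V / 2^12 ≈ 244.1 µV.
(V_in − V_min) × 2^12/range = (0.251576 − (0)) × 4096/1 = 1030.455.
Floor → code = 1030.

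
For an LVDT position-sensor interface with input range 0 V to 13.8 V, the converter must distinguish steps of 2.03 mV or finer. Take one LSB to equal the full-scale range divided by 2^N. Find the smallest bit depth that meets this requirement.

Full-scale range = 13.8 V.
Required number of levels: 13.8/2.03 mV = 6798.0; smallest N with 2^N ≥ that is 13.

13 bits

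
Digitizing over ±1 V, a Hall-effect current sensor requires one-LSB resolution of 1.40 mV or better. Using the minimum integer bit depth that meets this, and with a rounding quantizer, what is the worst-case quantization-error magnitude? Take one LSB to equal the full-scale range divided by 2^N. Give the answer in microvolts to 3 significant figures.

Range = 1 − (-1) = 2 V.
Need 2^N ≥ 2 V / 1.40 mV = 1429 → N_min = 11.
LSB = 2 V ÷ 2^11 = 2/2048 V = 0.97656 mV.
Max error for round-to-nearest is LSB/2 = 488 µV.

488 µV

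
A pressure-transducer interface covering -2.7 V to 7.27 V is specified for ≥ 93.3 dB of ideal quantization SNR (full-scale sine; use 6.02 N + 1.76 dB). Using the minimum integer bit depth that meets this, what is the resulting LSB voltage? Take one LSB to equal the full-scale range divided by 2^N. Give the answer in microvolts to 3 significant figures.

152 µV

Full-scale range = 7.27 V − (-2.7 V) = 9.97 V.
Solving 6.02 N ≥ 93.3 − 1.76: N ≥ 15.206. Round up → N = 16.
LSB = 9.97 V / 2^16 = 152 µV.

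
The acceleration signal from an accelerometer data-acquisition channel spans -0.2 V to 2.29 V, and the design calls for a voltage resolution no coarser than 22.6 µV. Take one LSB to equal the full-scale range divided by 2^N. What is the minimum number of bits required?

The full-scale span is 2.29 − (-0.2) = 2.49 V.
Need 2^N ≥ 2.49 V / 22.6 µV = 110200 → N_min = 17.

17 bits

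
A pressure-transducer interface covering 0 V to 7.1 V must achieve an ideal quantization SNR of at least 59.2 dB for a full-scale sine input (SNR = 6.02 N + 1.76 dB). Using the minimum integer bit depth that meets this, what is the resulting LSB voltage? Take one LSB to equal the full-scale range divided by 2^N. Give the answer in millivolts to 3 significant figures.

Range is 7.1 V.
Solving 6.02 N ≥ 59.2 − 1.76: N ≥ 9.542. Round up → N = 10.
LSB = 7.1 V / 2^10 = 6.93 mV.

6.93 mV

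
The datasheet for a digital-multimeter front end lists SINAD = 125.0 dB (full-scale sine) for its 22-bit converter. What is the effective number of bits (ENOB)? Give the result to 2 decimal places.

ENOB = (125.0 − 1.76)/6.02 = 20.4718 bits.

20.47 bits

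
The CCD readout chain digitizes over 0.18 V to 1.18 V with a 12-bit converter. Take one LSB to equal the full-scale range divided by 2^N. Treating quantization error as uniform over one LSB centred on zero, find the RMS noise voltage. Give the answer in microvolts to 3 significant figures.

Range = 1.18 − (0.18) = 1 V.
LSB = 1 V / 2^12 = 244.14 µV.
For a uniform distribution on [−LSB/2, +LSB/2], V_rms = LSB/√12 = 244.14 µV/3.4641 = 70.5 µV.

70.5 µV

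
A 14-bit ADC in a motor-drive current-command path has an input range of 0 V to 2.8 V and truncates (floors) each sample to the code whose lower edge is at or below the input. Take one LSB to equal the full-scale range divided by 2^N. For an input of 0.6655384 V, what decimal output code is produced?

3894

Range is 2.8 V. LSB = 2.8 V / 2^14 ≈ 170.9 µV.
V_in − V_min = 0.6655384 − (0) = 0.6655384 V.
Divide by LSB: 0.6655384 × 16384/2.8 = 3894.3504.
Truncating gives code 3894.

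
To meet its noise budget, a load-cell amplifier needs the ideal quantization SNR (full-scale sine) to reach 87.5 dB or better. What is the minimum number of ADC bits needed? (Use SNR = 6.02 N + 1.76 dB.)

Solving 6.02 N ≥ 87.5 − 1.76: N ≥ 14.243. Round up → N = 15.

15 bits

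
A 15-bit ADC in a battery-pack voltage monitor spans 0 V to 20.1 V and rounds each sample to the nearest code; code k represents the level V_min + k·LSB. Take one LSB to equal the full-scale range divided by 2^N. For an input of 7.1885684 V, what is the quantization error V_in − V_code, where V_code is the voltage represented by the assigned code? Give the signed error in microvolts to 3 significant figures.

+94.9 µV

Full-scale range = 20.1 V. LSB = 20.1 V / 2^15 ≈ 0.6134 mV.
(7.1885684 − (0)) / LSB = 7.1885684 × 32768/20.1 = 11719.1547. Nearest integer: k = 11719.
V_code = V_min + k × range/2^15 = 0 + 11719 × 20.1/32768 = 7.1884735107 V.
Error = V_in − V_code = 7.1885684 − (7.1884735107) = +94.9 µV.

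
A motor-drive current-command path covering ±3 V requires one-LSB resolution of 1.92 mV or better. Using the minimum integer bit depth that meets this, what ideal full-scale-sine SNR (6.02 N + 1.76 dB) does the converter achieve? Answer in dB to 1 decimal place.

74.0 dB

Range = 3 − (-3) = 6 V.
Need 2^N ≥ 6 V / 1.92 mV = 3125 → N_min = 12.
6.02(12) + 1.76 = 74.00 dB.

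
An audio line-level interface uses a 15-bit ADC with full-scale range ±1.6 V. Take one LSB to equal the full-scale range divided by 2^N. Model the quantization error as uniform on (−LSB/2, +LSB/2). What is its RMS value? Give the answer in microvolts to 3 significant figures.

28.2 µV

Full-scale range = 1.6 V − (-1.6 V) = 3.2 V.
Step size = 3.2/32768 V = 97.656 µV.
V_rms = LSB/√12 = 97.656 µV / √12 = 28.2 µV.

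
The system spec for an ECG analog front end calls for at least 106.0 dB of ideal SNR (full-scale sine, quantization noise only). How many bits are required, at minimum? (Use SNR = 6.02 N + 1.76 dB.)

18 bits

N ≥ (106.0 − 1.76)/6.02 = 17.316 → N_min = 18.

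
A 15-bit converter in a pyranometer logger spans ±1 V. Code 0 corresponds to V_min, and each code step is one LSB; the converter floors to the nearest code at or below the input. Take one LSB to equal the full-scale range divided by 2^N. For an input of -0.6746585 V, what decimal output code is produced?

5330

The full-scale span is 1 − (-1) = 2 V. LSB = 2 V / 2^15 ≈ 61.04 µV.
code = ⌊(V_in − V_min)/LSB⌋ = ⌊(V_in − V_min) × 2^15 / range⌋
     = ⌊(-0.6746585 − (-1)) × 32768 / 2⌋ = ⌊0.3253415 × 32768/2⌋
     = ⌊5330.395⌋ = 5330.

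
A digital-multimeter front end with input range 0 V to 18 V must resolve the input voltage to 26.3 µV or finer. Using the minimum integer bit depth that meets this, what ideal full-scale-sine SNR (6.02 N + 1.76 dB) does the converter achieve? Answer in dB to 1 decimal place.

Full-scale range = 18 V.
18 V / 26.3 µV = 684400. Since 2^19 = 524288 and 2^20 = 1048576, N = 20.
Ideal SNR at N = 20: 6.02·20 + 1.76 = 122.2 dB.

122.2 dB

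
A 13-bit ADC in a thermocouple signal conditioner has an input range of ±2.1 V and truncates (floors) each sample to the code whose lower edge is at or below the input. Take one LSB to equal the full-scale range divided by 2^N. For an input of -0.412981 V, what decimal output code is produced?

3290

The full-scale span is 2.1 − (-2.1) = 4.2 V. LSB = 4.2 V / 2^13 ≈ 0.5127 mV.
V_in − V_min = -0.412981 − (-2.1) = 1.687019 V.
Divide by LSB: 1.687019 × 8192/4.2 = 3290.4904.
Truncating gives code 3290.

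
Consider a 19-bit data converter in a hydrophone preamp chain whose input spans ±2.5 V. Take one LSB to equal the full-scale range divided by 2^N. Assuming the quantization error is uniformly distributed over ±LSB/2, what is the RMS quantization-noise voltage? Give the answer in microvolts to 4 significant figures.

2.753 µV

The full-scale span is 2.5 − (-2.5) = 5 V.
LSB = 5 V / 2^19 = 9.53674 µV.
For a uniform distribution on [−LSB/2, +LSB/2], V_rms = LSB/√12 = 9.53674 µV/3.4641 = 2.753 µV.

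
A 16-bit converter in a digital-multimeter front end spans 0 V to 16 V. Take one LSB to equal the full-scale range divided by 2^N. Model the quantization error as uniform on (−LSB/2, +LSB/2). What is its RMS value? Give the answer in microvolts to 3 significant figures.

70.5 µV

V_FS = 16 V.
LSB = 16 V / 2^16 = 244.14 µV.
For a uniform distribution on [−LSB/2, +LSB/2], V_rms = LSB/√12 = 244.14 µV/3.4641 = 70.5 µV.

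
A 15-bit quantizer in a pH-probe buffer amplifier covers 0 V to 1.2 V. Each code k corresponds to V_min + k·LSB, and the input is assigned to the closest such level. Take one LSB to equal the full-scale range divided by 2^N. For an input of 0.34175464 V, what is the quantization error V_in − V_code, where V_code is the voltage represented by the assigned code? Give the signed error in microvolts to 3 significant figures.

+6.59 µV

Full-scale range = 1.2 V. LSB = 1.2 V / 2^15 ≈ 36.62 µV.
(V_in − V_min)/LSB = (0.34175464 − (0)) × 32768/1.2 = 9332.1800 → nearest code k = 9332.
V_code = 0 + (9332/32768) × 1.2 = 0.34174804688 V.
e = 0.34175464 − (0.34174804688) = +6.59 µV.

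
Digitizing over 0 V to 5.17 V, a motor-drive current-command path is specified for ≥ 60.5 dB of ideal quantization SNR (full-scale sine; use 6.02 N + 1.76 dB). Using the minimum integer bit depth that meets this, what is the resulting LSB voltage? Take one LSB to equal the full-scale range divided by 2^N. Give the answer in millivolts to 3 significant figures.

V_FS = 5.17 V.
Required N = ⌈(60.5 − 1.76)/6.02⌉ = ⌈9.757⌉ = 10.
LSB = 5.17 V ÷ 2^10 = 5.17/1024 V = 5.05 mV.

5.05 mV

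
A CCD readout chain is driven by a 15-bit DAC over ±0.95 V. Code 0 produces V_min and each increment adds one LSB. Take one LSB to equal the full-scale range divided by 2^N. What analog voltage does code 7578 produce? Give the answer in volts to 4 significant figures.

-0.5106 V

Range = 0.95 − (-0.95) = 1.9 V. LSB = 1.9 V / 2^15.
V_out = V_min + code × LSB = -0.95 V + 7578 × 1.9 V / 32768
      = -0.95 + 0.439398 = -0.510602 V.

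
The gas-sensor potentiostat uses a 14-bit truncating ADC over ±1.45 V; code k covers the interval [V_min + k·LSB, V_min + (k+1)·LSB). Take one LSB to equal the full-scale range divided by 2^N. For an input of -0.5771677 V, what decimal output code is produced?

4931

Full-scale range = 1.45 V − (-1.45 V) = 2.9 V. LSB = 2.9 V / 2^14 ≈ 177.0 µV.
V_in − V_min = -0.5771677 − (-1.45) = 0.8728323 V.
Divide by LSB: 0.8728323 × 16384/2.9 = 4931.2015.
Truncating gives code 4931.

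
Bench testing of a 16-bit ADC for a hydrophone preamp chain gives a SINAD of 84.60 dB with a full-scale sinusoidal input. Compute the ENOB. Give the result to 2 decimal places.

13.76 bits

Inverting SNR = 6.02 N + 1.76: N_eff = (84.60 − 1.76)/6.02 = 13.7608.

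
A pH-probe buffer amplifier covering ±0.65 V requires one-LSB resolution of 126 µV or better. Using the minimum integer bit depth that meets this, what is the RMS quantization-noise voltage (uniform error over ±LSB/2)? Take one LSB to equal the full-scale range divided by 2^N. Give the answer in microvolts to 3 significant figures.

22.9 µV

Range = 0.65 − (-0.65) = 1.3 V.
Need 2^N ≥ 1.3 V / 126 µV = 10320 → N_min = 14.
LSB = 1.3 V ÷ 2^14 = 1.3/16384 V = 79.346 µV.
V_rms = LSB/√12 = 22.9 µV.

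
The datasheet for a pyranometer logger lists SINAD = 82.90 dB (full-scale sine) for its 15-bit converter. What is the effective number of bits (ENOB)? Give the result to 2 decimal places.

13.48 bits

(82.90 − 1.76) / 6.02 = 81.14/6.02 = 13.4784 effective bits.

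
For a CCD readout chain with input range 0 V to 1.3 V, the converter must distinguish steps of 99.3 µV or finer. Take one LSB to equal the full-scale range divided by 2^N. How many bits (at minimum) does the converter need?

14 bits

Range is 1.3 V.
1.3 V / 99.3 µV = 13090. Since 2^13 = 8192 and 2^14 = 16384, N = 14.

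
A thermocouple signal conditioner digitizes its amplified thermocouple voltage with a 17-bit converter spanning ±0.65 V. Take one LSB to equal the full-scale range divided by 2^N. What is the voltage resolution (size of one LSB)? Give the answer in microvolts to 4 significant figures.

The full-scale span is 0.65 − (-0.65) = 1.3 V.
2^17 = 131072 levels.
One LSB is 1.3 V / 131072 = 9.918 µV.

9.918 µV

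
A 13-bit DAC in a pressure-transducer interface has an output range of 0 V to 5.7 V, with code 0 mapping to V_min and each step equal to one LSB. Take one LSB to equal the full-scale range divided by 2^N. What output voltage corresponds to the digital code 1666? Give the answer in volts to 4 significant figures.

1.159 V

Span = 5.7 V. LSB = 5.7 V / 2^13.
Output = V_min + (1666/8192) × range = 0 + 0.203369 × 5.7 V
      = 0 V + 1.15920 V = 1.15920 V.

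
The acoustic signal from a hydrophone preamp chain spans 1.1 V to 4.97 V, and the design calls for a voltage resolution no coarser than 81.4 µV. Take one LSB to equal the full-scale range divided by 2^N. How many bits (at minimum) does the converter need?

The full-scale span is 4.97 − (1.1) = 3.87 V.
Levels needed ≥ 3.87/81.4 µV = 47540. 2^16 = 65536 suffices, so N_min = 16.

16 bits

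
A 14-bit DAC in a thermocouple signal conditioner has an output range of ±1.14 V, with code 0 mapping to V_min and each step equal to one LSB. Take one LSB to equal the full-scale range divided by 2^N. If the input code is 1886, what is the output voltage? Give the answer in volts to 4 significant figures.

The full-scale span is 1.14 − (-1.14) = 2.28 V. LSB = 2.28 V / 2^14.
V_out = V_min + code × LSB = -1.14 V + 1886 × 2.28 V / 16384
      = -1.14 + 0.262456 = -0.877544 V.

-0.8775 V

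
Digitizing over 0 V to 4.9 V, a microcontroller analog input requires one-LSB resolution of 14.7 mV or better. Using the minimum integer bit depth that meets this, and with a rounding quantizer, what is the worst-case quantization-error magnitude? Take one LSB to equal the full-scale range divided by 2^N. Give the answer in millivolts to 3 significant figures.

4.79 mV

Range is 4.9 V.
Required number of levels: 4.9/14.7 mV = 333.33; smallest N with 2^N ≥ that is 9.
One LSB is 4.9 V / 512 = 9.5703 mV.
|e|_max = LSB/2 = 4.79 mV.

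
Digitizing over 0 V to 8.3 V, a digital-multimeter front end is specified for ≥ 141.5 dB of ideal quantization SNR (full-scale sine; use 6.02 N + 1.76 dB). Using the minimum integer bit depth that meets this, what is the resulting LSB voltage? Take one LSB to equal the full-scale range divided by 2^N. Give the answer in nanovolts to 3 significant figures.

Span = 8.3 V.
6.02 N + 1.76 ≥ 141.5 gives N ≥ 23.213, so the minimum integer is 24.
LSB = 8.3 V ÷ 2^24 = 8.3/16777216 V = 495 nV.

495 nV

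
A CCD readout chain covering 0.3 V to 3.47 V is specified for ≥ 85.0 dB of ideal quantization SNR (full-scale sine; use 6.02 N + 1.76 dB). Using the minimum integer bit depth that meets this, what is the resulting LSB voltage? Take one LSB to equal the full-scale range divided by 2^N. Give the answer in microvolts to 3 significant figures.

193 µV

Span: 3.47 V − (0.3 V) = 3.17 V.
N ≥ (85.0 − 1.76)/6.02 = 13.827 → N_min = 14.
Step size = 3.17/16384 V = 193 µV.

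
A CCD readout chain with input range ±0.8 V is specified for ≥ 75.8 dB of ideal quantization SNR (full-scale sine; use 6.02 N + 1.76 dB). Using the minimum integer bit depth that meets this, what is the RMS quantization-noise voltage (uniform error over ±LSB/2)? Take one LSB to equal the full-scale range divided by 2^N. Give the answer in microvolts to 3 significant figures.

The full-scale span is 0.8 − (-0.8) = 1.6 V.
Solving 6.02 N ≥ 75.8 − 1.76: N ≥ 12.299. Round up → N = 13.
LSB = 1.6 V ÷ 2^13 = 1.6/8192 V = 195.31 µV.
V_rms = LSB/√12 = 56.4 µV.

56.4 µV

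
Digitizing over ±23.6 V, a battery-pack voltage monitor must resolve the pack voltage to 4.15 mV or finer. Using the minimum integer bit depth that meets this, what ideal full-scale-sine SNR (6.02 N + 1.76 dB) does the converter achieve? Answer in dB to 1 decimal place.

Span: 23.6 V − (-23.6 V) = 47.2 V.
47.2 V / 4.15 mV = 11370. Since 2^13 = 8192 and 2^14 = 16384, N = 14.
6.02(14) + 1.76 = 86.04 dB.

86.0 dB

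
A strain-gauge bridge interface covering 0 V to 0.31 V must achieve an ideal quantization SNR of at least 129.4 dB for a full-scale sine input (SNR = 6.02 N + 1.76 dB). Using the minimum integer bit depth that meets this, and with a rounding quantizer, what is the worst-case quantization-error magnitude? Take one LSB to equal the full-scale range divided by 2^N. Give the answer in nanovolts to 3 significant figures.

37.0 nV

Range is 0.31 V.
Solving 6.02 N ≥ 129.4 − 1.76: N ≥ 21.203. Round up → N = 22.
One LSB is 0.31 V / 4194304 = 73.910 nV.
|e|_max = LSB/2 = 37.0 nV.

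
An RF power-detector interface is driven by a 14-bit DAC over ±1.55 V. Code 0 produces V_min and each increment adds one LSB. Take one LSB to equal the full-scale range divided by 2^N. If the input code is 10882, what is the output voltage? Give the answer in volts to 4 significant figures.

0.5090 V

Span: 1.55 V − (-1.55 V) = 3.1 V. LSB = 3.1 V / 2^14.
V_out = -1.55 + 10882 × (3.1/16384) V
      = -1.55 + 2.05897 = 0.508972 V.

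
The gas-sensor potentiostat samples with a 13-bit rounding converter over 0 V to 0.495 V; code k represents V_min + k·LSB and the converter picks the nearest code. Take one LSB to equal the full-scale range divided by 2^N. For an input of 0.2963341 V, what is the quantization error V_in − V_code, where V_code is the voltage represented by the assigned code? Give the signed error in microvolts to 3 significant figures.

Span = 0.495 V. LSB = 0.495 V / 2^13 ≈ 60.42 µV.
Position in LSBs: (0.2963341 − (0)) × 8192/0.495 = 4904.1797; rounding gives k = 4904.
Reconstructed level: 0 + 4904 × 0.495/8192 V = 0.2963232422 V.
e = 0.2963341 − (0.2963232422) = +10.9 µV.

+10.9 µV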